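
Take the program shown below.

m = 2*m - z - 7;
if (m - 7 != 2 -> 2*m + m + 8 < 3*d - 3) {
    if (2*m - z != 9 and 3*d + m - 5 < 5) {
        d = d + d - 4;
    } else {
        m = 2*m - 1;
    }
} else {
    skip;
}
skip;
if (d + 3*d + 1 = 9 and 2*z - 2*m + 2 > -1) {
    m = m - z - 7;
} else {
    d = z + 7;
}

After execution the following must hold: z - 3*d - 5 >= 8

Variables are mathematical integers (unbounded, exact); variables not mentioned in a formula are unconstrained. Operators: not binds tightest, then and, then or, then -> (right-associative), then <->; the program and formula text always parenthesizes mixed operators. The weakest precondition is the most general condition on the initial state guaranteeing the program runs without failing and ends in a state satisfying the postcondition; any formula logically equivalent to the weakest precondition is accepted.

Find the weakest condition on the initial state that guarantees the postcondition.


Working backward. After the program, the postcondition z - 3*d - 5 >= 8 must hold; in canonical form it is z >= 3*d + 13.
Then branch requires z >= 3*d + 13; else branch requires 2*z <= -34.
Before the if: ((4*d = 8 and 2*z > 2*m - 3) -> z >= 3*d + 13) and ((not (4*d = 8 and 2*z > 2*m - 3)) -> 2*z <= -34)
Before skip: ((4*d = 8 and 2*z > 2*m - 3) -> z >= 3*d + 13) and ((not (4*d = 8 and 2*z > 2*m - 3)) -> 2*z <= -34)
Then branch requires ((2*m != z + 9 and 3*d + m < 10) -> (((8*d = 24 and 2*z > 2*m - 3) -> z >= 6*d + 1) and ((not (8*d = 24 and 2*z > 2*m - 3)) -> 2*z <= -34))) and ((not (2*m != z + 9 and 3*d + m < 10)) -> (((4*d = 8 and 2*z > 4*m - 5) -> z >= 3*d + 13) and ((not (4*d = 8 and 2*z > 4*m - 5)) -> 2*z <= -34))); else branch requires ((4*d = 8 and 2*z > 2*m - 3) -> z >= 3*d + 13) and ((not (4*d = 8 and 2*z > 2*m - 3)) -> 2*z <= -34).
Before the if: ((m != 9 -> 3*m < 3*d - 11) -> (((2*m != z + 9 and 3*d + m < 10) -> (((8*d = 24 and 2*z > 2*m - 3) -> z >= 6*d + 1) and ((not (8*d = 24 and 2*z > 2*m - 3)) -> 2*z <= -34))) and ((not (2*m != z + 9 and 3*d + m < 10)) -> (((4*d = 8 and 2*z > 4*m - 5) -> z >= 3*d + 13) and ((not (4*d = 8 and 2*z > 4*m - 5)) -> 2*z <= -34))))) and ((not (m != 9 -> 3*m < 3*d - 11)) -> (((4*d = 8 and 2*z > 2*m - 3) -> z >= 3*d + 13) and ((not (4*d = 8 and 2*z > 2*m - 3)) -> 2*z <= -34)))
Before m := 2*m - z - 7: ((2*m != z + 16 -> 6*m < 3*d + 3*z + 10) -> (((4*m != 3*z + 23 and 3*d + 2*m < z + 17) -> (((8*d = 24 and 4*z > 4*m - 17) -> z >= 6*d + 1) and ((not (8*d = 24 and 4*z > 4*m - 17)) -> 2*z <= -34))) and ((not (4*m != 3*z + 23 and 3*d + 2*m < z + 17)) -> (((4*d = 8 and 6*z > 8*m - 33) -> z >= 3*d + 13) and ((not (4*d = 8 and 6*z > 8*m - 33)) -> 2*z <= -34))))) and ((not (2*m != z + 16 -> 6*m < 3*d + 3*z + 10)) -> (((4*d = 8 and 4*z > 4*m - 17) -> z >= 3*d + 13) and ((not (4*d = 8 and 4*z > 4*m - 17)) -> 2*z <= -34)))
Answer: WP = ((2*m != z + 16 -> 6*m < 3*d + 3*z + 10) -> (((4*m != 3*z + 23 and 3*d + 2*m < z + 17) -> (((8*d = 24 and 4*z > 4*m - 17) -> z >= 6*d + 1) and ((not (8*d = 24 and 4*z > 4*m - 17)) -> 2*z <= -34))) and ((not (4*m != 3*z + 23 and 3*d + 2*m < z + 17)) -> (((4*d = 8 and 6*z > 8*m - 33) -> z >= 3*d + 13) and ((not (4*d = 8 and 6*z > 8*m - 33)) -> 2*z <= -34))))) and ((not (2*m != z + 16 -> 6*m < 3*d + 3*z + 10)) -> (((4*d = 8 and 4*z > 4*m - 17) -> z >= 3*d + 13) and ((not (4*d = 8 and 4*z > 4*m - 17)) -> 2*z <= -34)))


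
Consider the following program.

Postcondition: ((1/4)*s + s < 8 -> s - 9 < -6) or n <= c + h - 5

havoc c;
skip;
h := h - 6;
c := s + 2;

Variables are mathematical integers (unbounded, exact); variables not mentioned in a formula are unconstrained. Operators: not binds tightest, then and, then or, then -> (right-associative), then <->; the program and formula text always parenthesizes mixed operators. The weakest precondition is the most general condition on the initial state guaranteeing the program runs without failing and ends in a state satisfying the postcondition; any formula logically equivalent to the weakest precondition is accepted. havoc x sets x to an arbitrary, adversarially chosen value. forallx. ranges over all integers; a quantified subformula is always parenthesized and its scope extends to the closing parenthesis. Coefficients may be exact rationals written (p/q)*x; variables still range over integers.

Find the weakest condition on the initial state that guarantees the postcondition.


Working backward. After the program, the postcondition ((1/4)*s + s < 8 -> s - 9 < -6) or n <= c + h - 5 must hold; in canonical form it is ((5/4)*s < 8 -> s < 3) or n <= c + h - 5.
Before c := s + 2: ((5/4)*s < 8 -> s < 3) or n <= h + s - 3
Before h := h - 6: ((5/4)*s < 8 -> s < 3) or n <= h + s - 9
Before skip: ((5/4)*s < 8 -> s < 3) or n <= h + s - 9
Before havoc c: ((5/4)*s < 8 -> s < 3) or n <= h + s - 9
Answer: WP = ((5/4)*s < 8 -> s < 3) or n <= h + s - 9


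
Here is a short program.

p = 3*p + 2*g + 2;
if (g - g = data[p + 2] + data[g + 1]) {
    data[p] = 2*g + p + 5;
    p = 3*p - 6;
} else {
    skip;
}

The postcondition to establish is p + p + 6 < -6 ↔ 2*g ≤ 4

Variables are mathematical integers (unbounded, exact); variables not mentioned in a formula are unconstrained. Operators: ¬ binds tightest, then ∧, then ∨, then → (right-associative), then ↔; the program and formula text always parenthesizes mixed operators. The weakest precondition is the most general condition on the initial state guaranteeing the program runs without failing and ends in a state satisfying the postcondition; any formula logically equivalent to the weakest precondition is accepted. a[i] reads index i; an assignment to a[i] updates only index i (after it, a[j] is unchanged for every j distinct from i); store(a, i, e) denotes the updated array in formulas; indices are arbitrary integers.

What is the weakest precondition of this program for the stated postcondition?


Working backward. After the program, the postcondition p + p + 6 < -6 ↔ 2*g ≤ 4 must hold; in canonical form it is 2*p < -12 ↔ 2*g ≤ 4.
Then branch requires 6*p < 0 ↔ 2*g ≤ 4; else branch requires 2*p < -12 ↔ 2*g ≤ 4.
Before the if: (data[g + 1] + data[p + 2] = 0 → (6*p < 0 ↔ 2*g ≤ 4)) ∧ ((¬(data[g + 1] + data[p + 2] = 0)) → (2*p < -12 ↔ 2*g ≤ 4))
Before p := 3*p + 2*g + 2: (data[2*g + 3*p + 4] + data[g + 1] = 0 → (12*g + 18*p < -12 ↔ 2*g ≤ 4)) ∧ ((¬(data[2*g + 3*p + 4] + data[g + 1] = 0)) → (4*g + 6*p < -16 ↔ 2*g ≤ 4))
Answer: WP = (data[2*g + 3*p + 4] + data[g + 1] = 0 → (12*g + 18*p < -12 ↔ 2*g ≤ 4)) ∧ ((¬(data[2*g + 3*p + 4] + data[g + 1] = 0)) → (4*g + 6*p < -16 ↔ 2*g ≤ 4))


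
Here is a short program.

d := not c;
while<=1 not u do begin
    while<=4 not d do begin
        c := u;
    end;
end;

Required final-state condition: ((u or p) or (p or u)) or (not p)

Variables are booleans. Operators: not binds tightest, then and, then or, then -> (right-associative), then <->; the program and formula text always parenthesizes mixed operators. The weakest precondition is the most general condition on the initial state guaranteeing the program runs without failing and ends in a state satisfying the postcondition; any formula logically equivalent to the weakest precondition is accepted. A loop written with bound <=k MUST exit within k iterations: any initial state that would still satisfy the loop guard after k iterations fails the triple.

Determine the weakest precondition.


Working backward. After the program, the postcondition ((u or p) or (p or u)) or (not p) must hold; in canonical form it is true.
Before the loop (bound <=1), unroll the exhaustion recursion (WP_0 = exit-now case; WP_j = one more guarded iteration, up to j = 1):
  WP_0: u
  WP_1: (not u) -> (((not d) -> (((not d) -> (((not d) -> (((not d) -> (d and u)) and (d -> u))) and (d -> u))) and (d -> u))) and (d -> u))
So before the loop: (not u) -> (((not d) -> (((not d) -> (((not d) -> (((not d) -> (d and u)) and (d -> u))) and (d -> u))) and (d -> u))) and (d -> u))
Before d := not c: (not u) -> ((c -> ((c -> ((c -> ((c -> ((not c) and u)) and ((not c) -> u))) and ((not c) -> u))) and ((not c) -> u))) and ((not c) -> u))
Answer: WP = (not u) -> ((c -> ((c -> ((c -> ((c -> ((not c) and u)) and ((not c) -> u))) and ((not c) -> u))) and ((not c) -> u))) and ((not c) -> u))


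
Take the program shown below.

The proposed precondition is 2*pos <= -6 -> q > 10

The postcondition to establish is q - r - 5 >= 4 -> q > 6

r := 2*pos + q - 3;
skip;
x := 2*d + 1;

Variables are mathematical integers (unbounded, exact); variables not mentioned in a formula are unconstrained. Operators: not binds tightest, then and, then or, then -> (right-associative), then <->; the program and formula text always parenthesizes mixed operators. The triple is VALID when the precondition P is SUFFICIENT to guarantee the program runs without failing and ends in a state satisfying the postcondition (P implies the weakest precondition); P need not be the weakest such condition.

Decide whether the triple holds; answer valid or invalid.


Working backward. After the program, the postcondition q - r - 5 >= 4 -> q > 6 must hold; in canonical form it is q >= r + 9 -> q > 6.
Before x := 2*d + 1: q >= r + 9 -> q > 6
Before skip: q >= r + 9 -> q > 6
Before r := 2*pos + q - 3: 2*pos <= -6 -> q > 6
The weakest precondition is 2*pos <= -6 -> q > 6.
Check whether 2*pos <= -6 -> q > 10 implies it.
Every state satisfying the precondition satisfies the weakest precondition: the implication holds.
Answer: valid


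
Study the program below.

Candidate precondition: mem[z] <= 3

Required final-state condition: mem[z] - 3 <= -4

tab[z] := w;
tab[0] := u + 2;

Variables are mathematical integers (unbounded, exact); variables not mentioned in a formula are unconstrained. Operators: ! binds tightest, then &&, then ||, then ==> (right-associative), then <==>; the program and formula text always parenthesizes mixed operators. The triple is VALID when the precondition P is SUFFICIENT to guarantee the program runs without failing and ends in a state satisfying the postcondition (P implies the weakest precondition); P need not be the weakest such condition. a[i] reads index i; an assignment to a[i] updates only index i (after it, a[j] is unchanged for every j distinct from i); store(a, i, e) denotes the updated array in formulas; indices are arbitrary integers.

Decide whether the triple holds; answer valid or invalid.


Working backward. After the program, the postcondition mem[z] - 3 <= -4 must hold; in canonical form it is mem[z] <= -1.
Before tab[0] := u + 2: mem[z] <= -1
Before tab[z] := w: mem[z] <= -1
The weakest precondition is mem[z] <= -1.
Check whether mem[z] <= 3 implies it.
Countermodel: at the initial state mem = {[0] = 0, elsewhere 0}, z = 0, the precondition holds but the weakest precondition fails.
Answer: invalid


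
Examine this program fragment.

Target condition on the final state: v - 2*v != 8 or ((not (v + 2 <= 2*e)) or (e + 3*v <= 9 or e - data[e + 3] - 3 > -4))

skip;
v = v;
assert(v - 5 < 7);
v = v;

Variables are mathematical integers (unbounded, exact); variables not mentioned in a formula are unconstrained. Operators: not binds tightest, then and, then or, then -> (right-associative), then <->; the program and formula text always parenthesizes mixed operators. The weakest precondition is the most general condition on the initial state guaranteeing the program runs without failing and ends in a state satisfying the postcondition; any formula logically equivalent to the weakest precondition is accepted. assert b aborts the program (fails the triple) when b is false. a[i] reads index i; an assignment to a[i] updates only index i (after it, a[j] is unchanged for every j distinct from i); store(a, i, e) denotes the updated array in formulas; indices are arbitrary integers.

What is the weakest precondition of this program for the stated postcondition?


Working backward. After the program, the postcondition v - 2*v != 8 or ((not (v + 2 <= 2*e)) or (e + 3*v <= 9 or e - data[e + 3] - 3 > -4)) must hold; in canonical form it is v != -8 or (not (v <= 2*e - 2)) or e + 3*v <= 9 or e > data[e + 3] - 1.
Before v := v: v != -8 or (not (v <= 2*e - 2)) or e + 3*v <= 9 or e > data[e + 3] - 1
Before assert v - 5 < 7: v < 12 and (v != -8 or (not (v <= 2*e - 2)) or e + 3*v <= 9 or e > data[e + 3] - 1)
Before v := v: v < 12 and (v != -8 or (not (v <= 2*e - 2)) or e + 3*v <= 9 or e > data[e + 3] - 1)
Before skip: v < 12 and (v != -8 or (not (v <= 2*e - 2)) or e + 3*v <= 9 or e > data[e + 3] - 1)
Answer: WP = v < 12 and (v != -8 or (not (v <= 2*e - 2)) or e + 3*v <= 9 or e > data[e + 3] - 1)


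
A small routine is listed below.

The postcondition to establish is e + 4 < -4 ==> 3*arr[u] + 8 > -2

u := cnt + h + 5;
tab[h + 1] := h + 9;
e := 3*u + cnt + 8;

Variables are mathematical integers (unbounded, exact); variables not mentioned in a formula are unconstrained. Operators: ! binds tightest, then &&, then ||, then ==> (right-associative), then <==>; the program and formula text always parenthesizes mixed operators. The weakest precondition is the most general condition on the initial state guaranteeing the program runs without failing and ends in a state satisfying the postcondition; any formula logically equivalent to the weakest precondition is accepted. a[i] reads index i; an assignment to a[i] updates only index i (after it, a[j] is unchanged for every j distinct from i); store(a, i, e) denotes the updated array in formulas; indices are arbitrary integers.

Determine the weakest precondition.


Working backward. After the program, the postcondition e + 4 < -4 ==> 3*arr[u] + 8 > -2 must hold; in canonical form it is e < -8 ==> 3*arr[u] > -10.
Before e := 3*u + cnt + 8: cnt + 3*u < -16 ==> 3*arr[u] > -10
Before tab[h + 1] := h + 9: cnt + 3*u < -16 ==> 3*arr[u] > -10
Before u := cnt + h + 5: 4*cnt + 3*h < -31 ==> 3*arr[cnt + h + 5] > -10
Answer: WP = 4*cnt + 3*h < -31 ==> 3*arr[cnt + h + 5] > -10


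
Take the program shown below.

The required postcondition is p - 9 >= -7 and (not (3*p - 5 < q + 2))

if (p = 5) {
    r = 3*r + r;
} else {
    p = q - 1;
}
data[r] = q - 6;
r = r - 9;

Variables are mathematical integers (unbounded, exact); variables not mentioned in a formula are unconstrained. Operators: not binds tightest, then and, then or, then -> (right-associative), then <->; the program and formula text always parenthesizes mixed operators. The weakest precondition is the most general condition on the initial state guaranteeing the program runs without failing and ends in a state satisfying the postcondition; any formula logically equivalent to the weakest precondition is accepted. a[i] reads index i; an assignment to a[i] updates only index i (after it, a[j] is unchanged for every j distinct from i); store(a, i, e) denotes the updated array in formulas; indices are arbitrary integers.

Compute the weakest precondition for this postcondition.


Working backward. After the program, the postcondition p - 9 >= -7 and (not (3*p - 5 < q + 2)) must hold; in canonical form it is p >= 2 and (not (3*p < q + 7)).
Before r := r - 9: p >= 2 and (not (3*p < q + 7))
Before data[r] := q - 6: p >= 2 and (not (3*p < q + 7))
Then branch requires p >= 2 and (not (3*p < q + 7)); else branch requires q >= 3 and (not (2*q < 10)).
Before the if: (p = 5 -> (p >= 2 and (not (3*p < q + 7)))) and ((not (p = 5)) -> (q >= 3 and (not (2*q < 10))))
Answer: WP = (p = 5 -> (p >= 2 and (not (3*p < q + 7)))) and ((not (p = 5)) -> (q >= 3 and (not (2*q < 10))))


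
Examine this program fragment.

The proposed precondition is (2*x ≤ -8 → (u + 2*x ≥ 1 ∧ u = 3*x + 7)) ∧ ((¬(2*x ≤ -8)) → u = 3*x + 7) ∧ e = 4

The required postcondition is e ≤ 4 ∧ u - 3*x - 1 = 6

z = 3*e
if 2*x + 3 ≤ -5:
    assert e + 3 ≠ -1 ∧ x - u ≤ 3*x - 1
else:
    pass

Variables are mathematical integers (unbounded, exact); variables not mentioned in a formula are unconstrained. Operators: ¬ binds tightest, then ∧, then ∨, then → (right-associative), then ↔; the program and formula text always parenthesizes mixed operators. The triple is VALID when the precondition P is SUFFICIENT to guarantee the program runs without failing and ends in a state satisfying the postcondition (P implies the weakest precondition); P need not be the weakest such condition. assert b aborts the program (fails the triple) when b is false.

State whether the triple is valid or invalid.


Working backward. After the program, the postcondition e ≤ 4 ∧ u - 3*x - 1 = 6 must hold; in canonical form it is e ≤ 4 ∧ u = 3*x + 7.
Then branch requires e ≠ -4 ∧ u + 2*x ≥ 1 ∧ e ≤ 4 ∧ u = 3*x + 7; else branch requires e ≤ 4 ∧ u = 3*x + 7.
Before the if: (2*x ≤ -8 → (e ≠ -4 ∧ u + 2*x ≥ 1 ∧ e ≤ 4 ∧ u = 3*x + 7)) ∧ ((¬(2*x ≤ -8)) → (e ≤ 4 ∧ u = 3*x + 7))
Before z := 3*e: (2*x ≤ -8 → (e ≠ -4 ∧ u + 2*x ≥ 1 ∧ e ≤ 4 ∧ u = 3*x + 7)) ∧ ((¬(2*x ≤ -8)) → (e ≤ 4 ∧ u = 3*x + 7))
The weakest precondition is (2*x ≤ -8 → (e ≠ -4 ∧ u + 2*x ≥ 1 ∧ e ≤ 4 ∧ u = 3*x + 7)) ∧ ((¬(2*x ≤ -8)) → (e ≤ 4 ∧ u = 3*x + 7)).
Check whether (2*x ≤ -8 → (u + 2*x ≥ 1 ∧ u = 3*x + 7)) ∧ ((¬(2*x ≤ -8)) → u = 3*x + 7) ∧ e = 4 implies it.
Every state satisfying the precondition satisfies the weakest precondition: the implication holds.
Answer: valid


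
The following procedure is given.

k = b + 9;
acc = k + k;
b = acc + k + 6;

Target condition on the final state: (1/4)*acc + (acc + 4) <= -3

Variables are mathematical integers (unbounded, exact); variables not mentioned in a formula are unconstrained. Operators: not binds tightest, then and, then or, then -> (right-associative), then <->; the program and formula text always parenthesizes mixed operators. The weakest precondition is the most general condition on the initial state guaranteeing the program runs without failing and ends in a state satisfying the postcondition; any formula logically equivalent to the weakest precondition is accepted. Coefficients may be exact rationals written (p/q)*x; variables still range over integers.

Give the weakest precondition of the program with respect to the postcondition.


Working backward. After the program, the postcondition (1/4)*acc + (acc + 4) <= -3 must hold; in canonical form it is (5/4)*acc <= -7.
Before b := acc + k + 6: (5/4)*acc <= -7
Before acc := k + k: (5/2)*k <= -7
Before k := b + 9: (5/2)*b <= -59/2
Answer: WP = (5/2)*b <= -59/2


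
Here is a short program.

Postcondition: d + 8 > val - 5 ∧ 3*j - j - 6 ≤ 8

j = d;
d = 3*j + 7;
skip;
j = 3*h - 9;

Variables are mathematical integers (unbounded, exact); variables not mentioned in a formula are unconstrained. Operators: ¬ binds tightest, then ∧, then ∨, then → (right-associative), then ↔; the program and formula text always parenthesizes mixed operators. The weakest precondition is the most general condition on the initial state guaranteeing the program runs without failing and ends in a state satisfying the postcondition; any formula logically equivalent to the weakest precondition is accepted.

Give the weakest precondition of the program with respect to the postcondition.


Working backward. After the program, the postcondition d + 8 > val - 5 ∧ 3*j - j - 6 ≤ 8 must hold; in canonical form it is d > val - 13 ∧ 2*j ≤ 14.
Before j := 3*h - 9: d > val - 13 ∧ 6*h ≤ 32
Before skip: d > val - 13 ∧ 6*h ≤ 32
Before d := 3*j + 7: 3*j > val - 20 ∧ 6*h ≤ 32
Before j := d: 3*d > val - 20 ∧ 6*h ≤ 32
Answer: WP = 3*d > val - 20 ∧ 6*h ≤ 32


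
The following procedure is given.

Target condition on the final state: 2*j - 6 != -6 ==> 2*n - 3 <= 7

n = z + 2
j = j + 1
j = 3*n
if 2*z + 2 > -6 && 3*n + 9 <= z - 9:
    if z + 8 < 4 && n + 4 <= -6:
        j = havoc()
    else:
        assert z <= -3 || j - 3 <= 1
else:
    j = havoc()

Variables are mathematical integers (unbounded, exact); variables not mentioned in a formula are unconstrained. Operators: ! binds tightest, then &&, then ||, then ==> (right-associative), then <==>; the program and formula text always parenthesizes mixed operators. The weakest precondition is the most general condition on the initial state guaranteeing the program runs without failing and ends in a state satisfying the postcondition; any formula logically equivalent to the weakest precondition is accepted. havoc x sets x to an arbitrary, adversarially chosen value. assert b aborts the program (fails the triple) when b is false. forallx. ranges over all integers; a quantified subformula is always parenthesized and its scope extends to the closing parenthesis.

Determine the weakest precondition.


Working backward. After the program, the postcondition 2*j - 6 != -6 ==> 2*n - 3 <= 7 must hold; in canonical form it is 2*j != 0 ==> 2*n <= 10.
Then branch requires ((z < -4 && n <= -10) ==> (forall j_1. (2*j_1 != 0 ==> 2*n <= 10))) && ((!(z < -4 && n <= -10)) ==> ((z <= -3 || j <= 4) && (2*j != 0 ==> 2*n <= 10))); else branch requires forall j_1. (2*j_1 != 0 ==> 2*n <= 10).
Before the if: ((2*z > -8 && 3*n <= z - 18) ==> (((z < -4 && n <= -10) ==> (forall j_1. (2*j_1 != 0 ==> 2*n <= 10))) && ((!(z < -4 && n <= -10)) ==> ((z <= -3 || j <= 4) && (2*j != 0 ==> 2*n <= 10))))) && ((!(2*z > -8 && 3*n <= z - 18)) ==> (forall j_1. (2*j_1 != 0 ==> 2*n <= 10)))
Before j := 3*n: ((2*z > -8 && 3*n <= z - 18) ==> (((z < -4 && n <= -10) ==> (forall j_1. (2*j_1 != 0 ==> 2*n <= 10))) && ((!(z < -4 && n <= -10)) ==> ((z <= -3 || 3*n <= 4) && (6*n != 0 ==> 2*n <= 10))))) && ((!(2*z > -8 && 3*n <= z - 18)) ==> (forall j_1. (2*j_1 != 0 ==> 2*n <= 10)))
Before j := j + 1: ((2*z > -8 && 3*n <= z - 18) ==> (((z < -4 && n <= -10) ==> (forall j_1. (2*j_1 != 0 ==> 2*n <= 10))) && ((!(z < -4 && n <= -10)) ==> ((z <= -3 || 3*n <= 4) && (6*n != 0 ==> 2*n <= 10))))) && ((!(2*z > -8 && 3*n <= z - 18)) ==> (forall j_1. (2*j_1 != 0 ==> 2*n <= 10)))
Before n := z + 2: ((2*z > -8 && 2*z <= -24) ==> (((z < -4 && z <= -12) ==> (forall j_1. (2*j_1 != 0 ==> 2*z <= 6))) && ((!(z < -4 && z <= -12)) ==> ((z <= -3 || 3*z <= -2) && (6*z != -12 ==> 2*z <= 6))))) && ((!(2*z > -8 && 2*z <= -24)) ==> (forall j_1. (2*j_1 != 0 ==> 2*z <= 6)))
Answer: WP = ((2*z > -8 && 2*z <= -24) ==> (((z < -4 && z <= -12) ==> (forall j_1. (2*j_1 != 0 ==> 2*z <= 6))) && ((!(z < -4 && z <= -12)) ==> ((z <= -3 || 3*z <= -2) && (6*z != -12 ==> 2*z <= 6))))) && ((!(2*z > -8 && 2*z <= -24)) ==> (forall j_1. (2*j_1 != 0 ==> 2*z <= 6)))


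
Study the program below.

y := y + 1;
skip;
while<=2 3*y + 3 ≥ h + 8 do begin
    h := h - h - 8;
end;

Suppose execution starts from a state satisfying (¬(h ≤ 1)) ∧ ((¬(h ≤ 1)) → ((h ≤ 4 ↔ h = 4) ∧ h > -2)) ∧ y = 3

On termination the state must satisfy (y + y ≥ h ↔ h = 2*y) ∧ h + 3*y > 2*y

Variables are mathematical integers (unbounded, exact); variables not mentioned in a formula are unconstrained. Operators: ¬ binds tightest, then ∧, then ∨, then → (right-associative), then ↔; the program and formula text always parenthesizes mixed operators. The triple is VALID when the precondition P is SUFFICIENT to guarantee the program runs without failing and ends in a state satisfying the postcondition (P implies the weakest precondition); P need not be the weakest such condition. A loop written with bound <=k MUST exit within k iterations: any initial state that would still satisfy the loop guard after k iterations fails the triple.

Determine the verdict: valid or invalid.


Working backward. After the program, the postcondition (y + y ≥ h ↔ h = 2*y) ∧ h + 3*y > 2*y must hold; in canonical form it is (2*y ≥ h ↔ h = 2*y) ∧ h + y > 0.
Before the loop (bound <=2), unroll the exhaustion recursion (WP_0 = exit-now case; WP_j = one more guarded iteration, up to j = 2):
  WP_0: (¬(3*y ≥ h + 5)) ∧ (2*y ≥ h ↔ h = 2*y) ∧ h + y > 0
  WP_1: (3*y ≥ h + 5 → ((¬(3*y ≥ -3)) ∧ (2*y ≥ -8 ↔ 2*y = -8) ∧ y > 8)) ∧ ((¬(3*y ≥ h + 5)) → ((2*y ≥ h ↔ h = 2*y) ∧ h + y > 0))
  WP_2: (3*y ≥ h + 5 → ((3*y ≥ -3 → ((¬(3*y ≥ -3)) ∧ (2*y ≥ -8 ↔ 2*y = -8) ∧ y > 8)) ∧ ((¬(3*y ≥ -3)) → ((2*y ≥ -8 ↔ 2*y = -8) ∧ y > 8)))) ∧ ((¬(3*y ≥ h + 5)) → ((2*y ≥ h ↔ h = 2*y) ∧ h + y > 0))
So before the loop: (3*y ≥ h + 5 → ((3*y ≥ -3 → ((¬(3*y ≥ -3)) ∧ (2*y ≥ -8 ↔ 2*y = -8) ∧ y > 8)) ∧ ((¬(3*y ≥ -3)) → ((2*y ≥ -8 ↔ 2*y = -8) ∧ y > 8)))) ∧ ((¬(3*y ≥ h + 5)) → ((2*y ≥ h ↔ h = 2*y) ∧ h + y > 0))
Before skip: (3*y ≥ h + 5 → ((3*y ≥ -3 → ((¬(3*y ≥ -3)) ∧ (2*y ≥ -8 ↔ 2*y = -8) ∧ y > 8)) ∧ ((¬(3*y ≥ -3)) → ((2*y ≥ -8 ↔ 2*y = -8) ∧ y > 8)))) ∧ ((¬(3*y ≥ h + 5)) → ((2*y ≥ h ↔ h = 2*y) ∧ h + y > 0))
Before y := y + 1: (3*y ≥ h + 2 → ((3*y ≥ -6 → ((¬(3*y ≥ -6)) ∧ (2*y ≥ -10 ↔ 2*y = -10) ∧ y > 7)) ∧ ((¬(3*y ≥ -6)) → ((2*y ≥ -10 ↔ 2*y = -10) ∧ y > 7)))) ∧ ((¬(3*y ≥ h + 2)) → ((2*y ≥ h - 2 ↔ h = 2*y + 2) ∧ h + y > -1))
The weakest precondition is (3*y ≥ h + 2 → ((3*y ≥ -6 → ((¬(3*y ≥ -6)) ∧ (2*y ≥ -10 ↔ 2*y = -10) ∧ y > 7)) ∧ ((¬(3*y ≥ -6)) → ((2*y ≥ -10 ↔ 2*y = -10) ∧ y > 7)))) ∧ ((¬(3*y ≥ h + 2)) → ((2*y ≥ h - 2 ↔ h = 2*y + 2) ∧ h + y > -1)).
Check whether (¬(h ≤ 1)) ∧ ((¬(h ≤ 1)) → ((h ≤ 4 ↔ h = 4) ∧ h > -2)) ∧ y = 3 implies it.
Countermodel: at the initial state h = 5, y = 3, the precondition holds but the weakest precondition fails.
Answer: invalid


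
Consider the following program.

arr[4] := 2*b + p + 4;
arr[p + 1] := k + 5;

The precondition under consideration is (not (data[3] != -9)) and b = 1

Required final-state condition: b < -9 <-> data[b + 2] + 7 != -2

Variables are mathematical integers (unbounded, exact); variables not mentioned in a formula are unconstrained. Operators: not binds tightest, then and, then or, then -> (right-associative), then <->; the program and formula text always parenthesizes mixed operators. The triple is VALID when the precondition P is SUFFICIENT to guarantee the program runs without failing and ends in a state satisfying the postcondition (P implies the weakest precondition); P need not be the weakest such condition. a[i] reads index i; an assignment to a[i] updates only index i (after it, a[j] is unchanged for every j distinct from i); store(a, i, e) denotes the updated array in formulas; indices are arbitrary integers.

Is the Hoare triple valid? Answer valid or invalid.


Working backward. After the program, the postcondition b < -9 <-> data[b + 2] + 7 != -2 must hold; in canonical form it is b < -9 <-> data[b + 2] != -9.
Before arr[p + 1] := k + 5: b < -9 <-> data[b + 2] != -9
Before arr[4] := 2*b + p + 4: b < -9 <-> data[b + 2] != -9
The weakest precondition is b < -9 <-> data[b + 2] != -9.
Check whether (not (data[3] != -9)) and b = 1 implies it.
Every state satisfying the precondition satisfies the weakest precondition: the implication holds.
Answer: valid


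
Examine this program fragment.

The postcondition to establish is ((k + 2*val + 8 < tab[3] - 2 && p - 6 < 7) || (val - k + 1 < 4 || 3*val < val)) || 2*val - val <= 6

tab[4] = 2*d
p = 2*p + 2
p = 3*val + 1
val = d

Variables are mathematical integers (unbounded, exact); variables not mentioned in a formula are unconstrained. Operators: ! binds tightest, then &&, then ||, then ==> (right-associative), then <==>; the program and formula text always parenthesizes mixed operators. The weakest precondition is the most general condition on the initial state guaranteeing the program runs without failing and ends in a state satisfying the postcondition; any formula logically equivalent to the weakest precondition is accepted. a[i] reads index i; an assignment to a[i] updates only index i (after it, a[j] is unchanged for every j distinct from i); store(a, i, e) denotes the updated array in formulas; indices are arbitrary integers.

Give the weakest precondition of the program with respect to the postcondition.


Working backward. After the program, the postcondition ((k + 2*val + 8 < tab[3] - 2 && p - 6 < 7) || (val - k + 1 < 4 || 3*val < val)) || 2*val - val <= 6 must hold; in canonical form it is (k + 2*val < tab[3] - 10 && p < 13) || val < k + 3 || 2*val < 0 || val <= 6.
Before val := d: (2*d + k < tab[3] - 10 && p < 13) || d < k + 3 || 2*d < 0 || d <= 6
Before p := 3*val + 1: (2*d + k < tab[3] - 10 && 3*val < 12) || d < k + 3 || 2*d < 0 || d <= 6
Before p := 2*p + 2: (2*d + k < tab[3] - 10 && 3*val < 12) || d < k + 3 || 2*d < 0 || d <= 6
Before tab[4] := 2*d: (2*d + k < tab[3] - 10 && 3*val < 12) || d < k + 3 || 2*d < 0 || d <= 6
Answer: WP = (2*d + k < tab[3] - 10 && 3*val < 12) || d < k + 3 || 2*d < 0 || d <= 6


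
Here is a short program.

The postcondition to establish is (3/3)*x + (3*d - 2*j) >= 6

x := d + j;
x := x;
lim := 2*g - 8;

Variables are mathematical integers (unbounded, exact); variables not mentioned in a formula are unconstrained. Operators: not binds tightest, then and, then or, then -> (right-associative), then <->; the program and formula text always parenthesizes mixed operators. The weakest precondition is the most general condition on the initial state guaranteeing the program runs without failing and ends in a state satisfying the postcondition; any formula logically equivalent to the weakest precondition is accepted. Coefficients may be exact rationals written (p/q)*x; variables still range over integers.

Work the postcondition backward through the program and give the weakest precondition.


Working backward. After the program, the postcondition (3/3)*x + (3*d - 2*j) >= 6 must hold; in canonical form it is 3*d + x >= 2*j + 6.
Before lim := 2*g - 8: 3*d + x >= 2*j + 6
Before x := x: 3*d + x >= 2*j + 6
Before x := d + j: 4*d >= j + 6
Answer: WP = 4*d >= j + 6


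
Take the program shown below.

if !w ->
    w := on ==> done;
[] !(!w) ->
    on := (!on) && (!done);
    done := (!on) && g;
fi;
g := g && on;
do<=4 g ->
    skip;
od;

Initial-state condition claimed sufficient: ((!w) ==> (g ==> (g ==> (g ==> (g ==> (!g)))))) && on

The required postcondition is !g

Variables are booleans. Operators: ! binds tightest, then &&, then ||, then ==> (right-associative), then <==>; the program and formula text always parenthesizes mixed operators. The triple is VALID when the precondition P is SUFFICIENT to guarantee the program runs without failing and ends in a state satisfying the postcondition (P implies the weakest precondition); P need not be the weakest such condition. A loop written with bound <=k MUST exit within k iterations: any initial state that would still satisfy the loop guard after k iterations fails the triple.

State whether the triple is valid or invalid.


Working backward. After the program, !g must hold.
Before the loop (bound <=4), unroll the exhaustion recursion (WP_0 = exit-now case; WP_j = one more guarded iteration, up to j = 4):
  WP_0: !g
  WP_1: g ==> (!g)
  WP_2: g ==> (g ==> (!g))
  WP_3: g ==> (g ==> (g ==> (!g)))
  WP_4: g ==> (g ==> (g ==> (g ==> (!g))))
So before the loop: g ==> (g ==> (g ==> (g ==> (!g))))
Before g := g && on: (g && on) ==> ((g && on) ==> ((g && on) ==> ((g && on) ==> (!(g && on)))))
Then branch requires (g && on) ==> ((g && on) ==> ((g && on) ==> ((g && on) ==> (!(g && on))))); else branch requires (g && (!on) && (!done)) ==> ((g && (!on) && (!done)) ==> ((g && (!on) && (!done)) ==> ((g && (!on) && (!done)) ==> (!(g && (!on) && (!done)))))).
Before the if: ((!w) ==> ((g && on) ==> ((g && on) ==> ((g && on) ==> ((g && on) ==> (!(g && on))))))) && (w ==> ((g && (!on) && (!done)) ==> ((g && (!on) && (!done)) ==> ((g && (!on) && (!done)) ==> ((g && (!on) && (!done)) ==> (!(g && (!on) && (!done))))))))
The weakest precondition is ((!w) ==> ((g && on) ==> ((g && on) ==> ((g && on) ==> ((g && on) ==> (!(g && on))))))) && (w ==> ((g && (!on) && (!done)) ==> ((g && (!on) && (!done)) ==> ((g && (!on) && (!done)) ==> ((g && (!on) && (!done)) ==> (!(g && (!on) && (!done)))))))).
Check whether ((!w) ==> (g ==> (g ==> (g ==> (g ==> (!g)))))) && on implies it.
Every state satisfying the precondition satisfies the weakest precondition: the implication holds.
Answer: valid


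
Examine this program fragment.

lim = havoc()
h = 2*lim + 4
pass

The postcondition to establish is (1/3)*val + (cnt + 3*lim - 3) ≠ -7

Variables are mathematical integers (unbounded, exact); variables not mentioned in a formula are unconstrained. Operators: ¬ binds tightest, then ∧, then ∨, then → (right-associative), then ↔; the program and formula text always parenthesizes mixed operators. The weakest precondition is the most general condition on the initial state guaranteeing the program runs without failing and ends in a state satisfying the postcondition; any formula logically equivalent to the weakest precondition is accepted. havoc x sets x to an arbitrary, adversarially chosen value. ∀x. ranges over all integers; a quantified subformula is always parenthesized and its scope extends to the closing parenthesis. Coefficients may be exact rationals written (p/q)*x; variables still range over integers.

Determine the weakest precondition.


Working backward. After the program, the postcondition (1/3)*val + (cnt + 3*lim - 3) ≠ -7 must hold; in canonical form it is cnt + 3*lim + (1/3)*val ≠ -4.
Before skip: cnt + 3*lim + (1/3)*val ≠ -4
Before h := 2*lim + 4: cnt + 3*lim + (1/3)*val ≠ -4
Before havoc lim: ∀lim_1. cnt + 3*lim_1 + (1/3)*val ≠ -4
Answer: WP = ∀lim_1. cnt + 3*lim_1 + (1/3)*val ≠ -4


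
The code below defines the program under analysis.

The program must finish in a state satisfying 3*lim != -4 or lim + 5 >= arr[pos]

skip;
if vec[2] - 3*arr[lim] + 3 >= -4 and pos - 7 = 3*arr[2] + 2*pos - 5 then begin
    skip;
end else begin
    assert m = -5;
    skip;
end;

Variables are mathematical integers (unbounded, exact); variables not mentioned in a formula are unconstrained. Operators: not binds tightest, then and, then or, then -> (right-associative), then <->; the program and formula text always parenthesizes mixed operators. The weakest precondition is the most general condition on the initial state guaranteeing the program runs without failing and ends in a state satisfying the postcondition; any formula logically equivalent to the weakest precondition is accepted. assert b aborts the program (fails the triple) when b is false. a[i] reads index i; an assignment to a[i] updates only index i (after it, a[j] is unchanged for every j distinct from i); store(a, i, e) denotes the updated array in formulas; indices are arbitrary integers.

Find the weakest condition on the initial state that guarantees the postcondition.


Working backward. After the program, the postcondition 3*lim != -4 or lim + 5 >= arr[pos] must hold; in canonical form it is 3*lim != -4 or lim >= arr[pos] - 5.
Then branch requires 3*lim != -4 or lim >= arr[pos] - 5; else branch requires m = -5 and (3*lim != -4 or lim >= arr[pos] - 5).
Before the if: ((vec[2] >= 3*arr[lim] - 7 and 3*arr[2] + pos = -2) -> (3*lim != -4 or lim >= arr[pos] - 5)) and ((not (vec[2] >= 3*arr[lim] - 7 and 3*arr[2] + pos = -2)) -> (m = -5 and (3*lim != -4 or lim >= arr[pos] - 5)))
Before skip: ((vec[2] >= 3*arr[lim] - 7 and 3*arr[2] + pos = -2) -> (3*lim != -4 or lim >= arr[pos] - 5)) and ((not (vec[2] >= 3*arr[lim] - 7 and 3*arr[2] + pos = -2)) -> (m = -5 and (3*lim != -4 or lim >= arr[pos] - 5)))
Answer: WP = ((vec[2] >= 3*arr[lim] - 7 and 3*arr[2] + pos = -2) -> (3*lim != -4 or lim >= arr[pos] - 5)) and ((not (vec[2] >= 3*arr[lim] - 7 and 3*arr[2] + pos = -2)) -> (m = -5 and (3*lim != -4 or lim >= arr[pos] - 5)))


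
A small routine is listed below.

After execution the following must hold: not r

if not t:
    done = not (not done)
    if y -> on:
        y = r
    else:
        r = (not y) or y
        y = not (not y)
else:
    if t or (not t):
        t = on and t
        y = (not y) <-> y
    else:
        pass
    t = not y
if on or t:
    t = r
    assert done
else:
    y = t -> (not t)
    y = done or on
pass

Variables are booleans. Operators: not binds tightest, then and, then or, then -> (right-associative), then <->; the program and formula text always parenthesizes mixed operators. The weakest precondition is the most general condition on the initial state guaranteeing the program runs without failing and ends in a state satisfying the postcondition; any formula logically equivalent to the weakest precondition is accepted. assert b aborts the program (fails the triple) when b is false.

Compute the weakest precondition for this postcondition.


Working backward. After the program, not r must hold.
Before skip: not r
Then branch requires done and (not r); else branch requires not r.
Before the if: ((on or t) -> (done and (not r))) and ((not (on or t)) -> (not r))
Then branch requires ((y -> on) -> (((on or t) -> (done and (not r))) and ((not (on or t)) -> (not r)))) and (y -> on); else branch requires ((on or (not ((not y) <-> y))) -> (done and (not r))) and ((not (on or (not ((not y) <-> y)))) -> (not r)).
Before the if: ((not t) -> (((y -> on) -> (((on or t) -> (done and (not r))) and ((not (on or t)) -> (not r)))) and (y -> on))) and (t -> (((on or (not ((not y) <-> y))) -> (done and (not r))) and ((not (on or (not ((not y) <-> y)))) -> (not r))))
Answer: WP = ((not t) -> (((y -> on) -> (((on or t) -> (done and (not r))) and ((not (on or t)) -> (not r)))) and (y -> on))) and (t -> (((on or (not ((not y) <-> y))) -> (done and (not r))) and ((not (on or (not ((not y) <-> y)))) -> (not r))))


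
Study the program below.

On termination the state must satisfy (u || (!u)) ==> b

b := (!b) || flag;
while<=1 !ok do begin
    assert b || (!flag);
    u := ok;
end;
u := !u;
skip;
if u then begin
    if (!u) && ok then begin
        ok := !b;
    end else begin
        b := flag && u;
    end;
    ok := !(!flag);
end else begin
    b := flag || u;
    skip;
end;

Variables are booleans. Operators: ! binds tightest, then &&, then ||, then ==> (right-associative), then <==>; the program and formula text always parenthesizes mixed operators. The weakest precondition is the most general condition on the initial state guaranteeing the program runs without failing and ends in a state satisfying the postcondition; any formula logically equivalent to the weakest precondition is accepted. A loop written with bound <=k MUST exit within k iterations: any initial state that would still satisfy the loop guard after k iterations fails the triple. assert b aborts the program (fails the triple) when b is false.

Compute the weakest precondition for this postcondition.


Working backward. After the program, the postcondition (u || (!u)) ==> b must hold; in canonical form it is b.
Then branch requires (((!u) && ok) ==> b) && ((!((!u) && ok)) ==> (flag && u)); else branch requires flag || u.
Before the if: (u ==> ((((!u) && ok) ==> b) && ((!((!u) && ok)) ==> (flag && u)))) && ((!u) ==> (flag || u))
Before skip: (u ==> ((((!u) && ok) ==> b) && ((!((!u) && ok)) ==> (flag && u)))) && ((!u) ==> (flag || u))
Before u := !u: ((!u) ==> (((u && ok) ==> b) && ((!(u && ok)) ==> (flag && (!u))))) && (u ==> (flag || (!u)))
Before the loop (bound <=1), unroll the exhaustion recursion (WP_0 = exit-now case; WP_j = one more guarded iteration, up to j = 1):
  WP_0: ok && ((!u) ==> (((u && ok) ==> b) && ((!(u && ok)) ==> (flag && (!u))))) && (u ==> (flag || (!u)))
  WP_1: ((!ok) ==> ((b || (!flag)) && ok && ((!ok) ==> ((ok ==> b) && ((!ok) ==> (flag && (!ok))))) && (ok ==> (flag || (!ok))))) && (ok ==> (((!u) ==> (((u && ok) ==> b) && ((!(u && ok)) ==> (flag && (!u))))) && (u ==> (flag || (!u)))))
So before the loop: ((!ok) ==> ((b || (!flag)) && ok && ((!ok) ==> ((ok ==> b) && ((!ok) ==> (flag && (!ok))))) && (ok ==> (flag || (!ok))))) && (ok ==> (((!u) ==> (((u && ok) ==> b) && ((!(u && ok)) ==> (flag && (!u))))) && (u ==> (flag || (!u)))))
Before b := (!b) || flag: ((!ok) ==> (ok && ((!ok) ==> ((ok ==> ((!b) || flag)) && ((!ok) ==> (flag && (!ok))))) && (ok ==> (flag || (!ok))))) && (ok ==> (((!u) ==> (((u && ok) ==> ((!b) || flag)) && ((!(u && ok)) ==> (flag && (!u))))) && (u ==> (flag || (!u)))))
Answer: WP = ((!ok) ==> (ok && ((!ok) ==> ((ok ==> ((!b) || flag)) && ((!ok) ==> (flag && (!ok))))) && (ok ==> (flag || (!ok))))) && (ok ==> (((!u) ==> (((u && ok) ==> ((!b) || flag)) && ((!(u && ok)) ==> (flag && (!u))))) && (u ==> (flag || (!u)))))


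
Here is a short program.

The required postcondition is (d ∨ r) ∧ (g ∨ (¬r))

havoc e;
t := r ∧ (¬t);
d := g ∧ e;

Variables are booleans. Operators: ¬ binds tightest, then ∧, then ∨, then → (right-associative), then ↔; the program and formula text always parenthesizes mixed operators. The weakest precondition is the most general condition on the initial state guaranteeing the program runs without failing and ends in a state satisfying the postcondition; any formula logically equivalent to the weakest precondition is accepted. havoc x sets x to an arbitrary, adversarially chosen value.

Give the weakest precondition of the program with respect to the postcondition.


Working backward. After the program, (d ∨ r) ∧ (g ∨ (¬r)) must hold.
Before d := g ∧ e: ((g ∧ e) ∨ r) ∧ (g ∨ (¬r))
Before t := r ∧ (¬t): ((g ∧ e) ∨ r) ∧ (g ∨ (¬r))
Before havoc e: (g ∨ r) ∧ (g ∨ (¬r)) ∧ r
Answer: WP = (g ∨ r) ∧ (g ∨ (¬r)) ∧ r
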